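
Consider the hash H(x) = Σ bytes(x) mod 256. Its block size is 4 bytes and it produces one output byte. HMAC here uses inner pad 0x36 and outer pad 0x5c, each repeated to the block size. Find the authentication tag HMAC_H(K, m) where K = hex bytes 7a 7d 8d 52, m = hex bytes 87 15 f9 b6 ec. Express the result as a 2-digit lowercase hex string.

Key hex bytes 7a 7d 8d 52 is exactly B = 4 bytes: K' = 7a 7d 8d 52.
K' ⊕ ipad = 4c 4b bb 64.  K' ⊕ opad = 26 21 d1 0e.
Inner input = (K'⊕ipad) ∥ m = 4c 4b bb 64 ∥ 87 15 f9 b6 ec.
Inner hash: sum = 76+75+187+100+135+21+249+182+236 = 1261; mod 256 = 237 → ed.
Outer input = (K'⊕opad) ∥ inner = 26 21 d1 0e ∥ ed.
Outer hash (tag): sum = 38+33+209+14+237 = 531; mod 256 = 19 → 13.

13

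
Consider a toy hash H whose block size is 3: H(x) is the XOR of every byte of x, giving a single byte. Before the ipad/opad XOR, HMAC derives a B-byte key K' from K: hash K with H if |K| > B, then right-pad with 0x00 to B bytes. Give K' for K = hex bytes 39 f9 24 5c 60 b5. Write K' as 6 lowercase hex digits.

6d0000

|K| = 6 > B = 3, so first hash the key.
H(K): XOR 39⊕f9⊕24⊕5c⊕60⊕b5 = 6d.
Zero-pad H(K) = 6d to 3 bytes: K' = 6d 00 00.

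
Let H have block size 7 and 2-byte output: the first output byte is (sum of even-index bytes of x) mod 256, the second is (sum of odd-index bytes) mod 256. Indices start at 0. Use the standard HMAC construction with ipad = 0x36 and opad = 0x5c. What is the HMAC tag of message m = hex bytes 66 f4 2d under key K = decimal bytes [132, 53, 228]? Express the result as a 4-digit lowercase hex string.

4a05

Key decimal bytes [132, 53, 228] = 84 35 e4 is 3 bytes ≤ B = 7; zero-pad to 7 bytes: K' = 84 35 e4 00 00 00 00.
K' ⊕ ipad = b2 03 d2 36 36 36 36.  K' ⊕ opad = d8 69 b8 5c 5c 5c 5c.
Inner input = (K'⊕ipad) ∥ m = b2 03 d2 36 36 36 36 ∥ 66 f4 2d.
Inner hash: even-index sum = 740 mod 256 = 228; odd-index sum = 258 mod 256 = 2 → e4 02.
Outer input = (K'⊕opad) ∥ inner = d8 69 b8 5c 5c 5c 5c ∥ e4 02.
Outer hash (tag): even-index sum = 586 mod 256 = 74; odd-index sum = 517 mod 256 = 5 → 4a 05.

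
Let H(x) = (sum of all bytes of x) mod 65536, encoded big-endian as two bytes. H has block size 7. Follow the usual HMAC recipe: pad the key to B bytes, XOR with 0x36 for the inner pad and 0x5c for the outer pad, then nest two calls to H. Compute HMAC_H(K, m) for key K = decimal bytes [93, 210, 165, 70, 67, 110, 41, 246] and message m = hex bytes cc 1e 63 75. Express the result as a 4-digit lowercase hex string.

Key decimal bytes [93, 210, 165, 70, 67, 110, 41, 246] = 5d d2 a5 46 43 6e 29 f6 is 8 bytes > B = 7, so hash it first: H(key) = 03 ea, then zero-pad to 7 bytes: K' = 03 ea 00 00 00 00 00.
K' ⊕ ipad = 35 dc 36 36 36 36 36.  K' ⊕ opad = 5f b6 5c 5c 5c 5c 5c.
Inner input = (K'⊕ipad) ∥ m = 35 dc 36 36 36 36 36 ∥ cc 1e 63 75.
Inner hash: sum = 53+220+54+54+54+54+54+204+30+99+117 = 993 → 03 e1.
Outer input = (K'⊕opad) ∥ inner = 5f b6 5c 5c 5c 5c 5c ∥ 03 e1.
Outer hash (tag): sum = 95+182+92+92+92+92+92+3+225 = 965 → 03 c5.

03c5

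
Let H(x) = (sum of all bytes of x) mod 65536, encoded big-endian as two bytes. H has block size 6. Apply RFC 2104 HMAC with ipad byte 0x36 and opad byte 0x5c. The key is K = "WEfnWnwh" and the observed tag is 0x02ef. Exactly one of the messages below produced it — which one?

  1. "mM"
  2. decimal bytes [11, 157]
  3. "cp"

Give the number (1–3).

Key "WEfnWnwh" = 57 45 66 6e 57 6e 77 68 is 8 bytes > B = 6, so hash it first: H(key) = 03 14, then zero-pad to 6 bytes: K' = 03 14 00 00 00 00.
K' ⊕ ipad = 35 22 36 36 36 36; K' ⊕ opad = 5f 48 5c 5c 5c 5c.
m1: inner = H(35 22 36 36 36 36 6d 4d) = 01 e9; tag = H(5f 48 5c 5c 5c 5c 01 e9) = 0301
m2: inner = H(35 22 36 36 36 36 0b 9d) = 01 d7; tag = H(5f 48 5c 5c 5c 5c 01 d7) = 02ef ← matches
m3: inner = H(35 22 36 36 36 36 63 70) = 02 02; tag = H(5f 48 5c 5c 5c 5c 02 02) = 021b

2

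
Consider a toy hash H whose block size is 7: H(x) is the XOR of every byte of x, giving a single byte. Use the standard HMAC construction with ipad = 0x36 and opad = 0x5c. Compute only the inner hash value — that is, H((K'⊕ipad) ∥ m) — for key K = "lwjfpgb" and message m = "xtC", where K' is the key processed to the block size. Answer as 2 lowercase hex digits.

Key "lwjfpgb" = 6c 77 6a 66 70 67 62 is exactly B = 7 bytes: K' = 6c 77 6a 66 70 67 62.
K' ⊕ ipad = 5a 41 5c 50 46 51 54.
Inner input = 5a 41 5c 50 46 51 54 ∥ 78 74 43.
Inner hash: XOR 5a⊕41⊕5c⊕50⊕46⊕51⊕54⊕78⊕74⊕43 = 1b.

1b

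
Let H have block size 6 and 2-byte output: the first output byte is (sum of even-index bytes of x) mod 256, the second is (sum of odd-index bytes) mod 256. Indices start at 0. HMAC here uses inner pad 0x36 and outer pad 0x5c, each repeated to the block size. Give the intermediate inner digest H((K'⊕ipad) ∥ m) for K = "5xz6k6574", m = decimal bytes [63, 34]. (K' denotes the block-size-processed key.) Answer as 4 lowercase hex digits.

Key "5xz6k6574" = 35 78 7a 36 6b 36 35 37 34 is 9 bytes > B = 6, so hash it first: H(key) = 83 1b, then zero-pad to 6 bytes: K' = 83 1b 00 00 00 00.
K' ⊕ ipad = b5 2d 36 36 36 36.
Inner input = b5 2d 36 36 36 36 ∥ 3f 22.
Inner hash: even-index sum = 352 mod 256 = 96; odd-index sum = 187 mod 256 = 187 → 60 bb.

60bb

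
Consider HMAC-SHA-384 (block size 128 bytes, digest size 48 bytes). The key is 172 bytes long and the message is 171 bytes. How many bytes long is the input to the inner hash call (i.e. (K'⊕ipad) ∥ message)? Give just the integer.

Key is 172 > 128 bytes, so it is hashed to 48 bytes then zero-padded to 128: |K'| = 128.
Inner input = (K'⊕ipad) ∥ m → 128 + 171 = 299 bytes.

299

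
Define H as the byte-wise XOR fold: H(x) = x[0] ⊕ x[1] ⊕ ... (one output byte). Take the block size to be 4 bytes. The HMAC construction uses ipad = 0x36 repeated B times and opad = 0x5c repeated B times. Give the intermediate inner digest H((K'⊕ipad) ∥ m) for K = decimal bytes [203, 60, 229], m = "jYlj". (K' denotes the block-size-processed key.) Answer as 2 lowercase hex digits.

27

Key decimal bytes [203, 60, 229] = cb 3c e5 is 3 bytes ≤ B = 4; zero-pad to 4 bytes: K' = cb 3c e5 00.
K' ⊕ ipad = fd 0a d3 36.
Inner input = fd 0a d3 36 ∥ 6a 59 6c 6a.
Inner hash: XOR fd⊕0a⊕d3⊕36⊕6a⊕59⊕6c⊕6a = 27.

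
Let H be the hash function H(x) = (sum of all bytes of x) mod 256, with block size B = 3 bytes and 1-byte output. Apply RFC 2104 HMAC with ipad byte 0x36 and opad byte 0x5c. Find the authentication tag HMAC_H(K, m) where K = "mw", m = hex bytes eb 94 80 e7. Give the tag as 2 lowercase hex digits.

Key "mw" = 6d 77 is 2 bytes ≤ B = 3; zero-pad to 3 bytes: K' = 6d 77 00.
K' ⊕ ipad = 5b 41 36.  K' ⊕ opad = 31 2b 5c.
Inner input = (K'⊕ipad) ∥ m = 5b 41 36 ∥ eb 94 80 e7.
Inner hash: sum = 91+65+54+235+148+128+231 = 952; mod 256 = 184 → b8.
Outer input = (K'⊕opad) ∥ inner = 31 2b 5c ∥ b8.
Outer hash (tag): sum = 49+43+92+184 = 368; mod 256 = 112 → 70.

70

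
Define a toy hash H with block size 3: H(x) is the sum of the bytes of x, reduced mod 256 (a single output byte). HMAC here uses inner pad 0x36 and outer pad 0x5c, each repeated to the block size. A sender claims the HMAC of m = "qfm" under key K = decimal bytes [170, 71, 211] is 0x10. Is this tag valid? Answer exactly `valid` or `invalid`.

invalid

Key decimal bytes [170, 71, 211] = aa 47 d3 is exactly B = 3 bytes: K' = aa 47 d3.
K' ⊕ ipad = 9c 71 e5; K' ⊕ opad = f6 1b 8f.
Inner hash: sum = 156+113+229+113+102+109 = 822; mod 256 = 54 → 36.
Outer hash (recomputed tag): sum = 246+27+143+54 = 470; mod 256 = 214 → d6.
Recomputed tag = d6; claimed = 10 → mismatch.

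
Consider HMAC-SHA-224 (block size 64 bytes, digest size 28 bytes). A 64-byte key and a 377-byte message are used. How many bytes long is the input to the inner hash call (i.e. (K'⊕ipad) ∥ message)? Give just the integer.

441

Key is 64 ≤ 64 bytes, zero-padded: |K'| = 64.
Inner input = (K'⊕ipad) ∥ m → 64 + 377 = 441 bytes.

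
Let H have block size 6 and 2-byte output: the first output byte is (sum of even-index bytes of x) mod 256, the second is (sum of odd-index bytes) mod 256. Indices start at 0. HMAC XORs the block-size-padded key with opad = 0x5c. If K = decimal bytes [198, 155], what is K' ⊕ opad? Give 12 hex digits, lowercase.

Key decimal bytes [198, 155] = c6 9b is 2 bytes ≤ B = 6; zero-pad to 6 bytes: K' = c6 9b 00 00 00 00.
XOR each byte with 0x5c: c6⊕5c=9a, 9b⊕5c=c7, 00⊕5c=5c, 00⊕5c=5c, 00⊕5c=5c, 00⊕5c=5c.

9ac75c5c5c5c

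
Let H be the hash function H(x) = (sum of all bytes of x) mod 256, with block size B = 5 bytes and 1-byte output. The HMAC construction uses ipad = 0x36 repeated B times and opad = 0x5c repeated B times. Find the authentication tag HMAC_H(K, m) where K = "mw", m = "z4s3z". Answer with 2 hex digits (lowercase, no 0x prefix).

Key "mw" = 6d 77 is 2 bytes ≤ B = 5; zero-pad to 5 bytes: K' = 6d 77 00 00 00.
K' ⊕ ipad = 5b 41 36 36 36.  K' ⊕ opad = 31 2b 5c 5c 5c.
Inner input = (K'⊕ipad) ∥ m = 5b 41 36 36 36 ∥ 7a 34 73 33 7a.
Inner hash: sum = 91+65+54+54+54+122+52+115+51+122 = 780; mod 256 = 12 → 0c.
Outer input = (K'⊕opad) ∥ inner = 31 2b 5c 5c 5c ∥ 0c.
Outer hash (tag): sum = 49+43+92+92+92+12 = 380; mod 256 = 124 → 7c.

7c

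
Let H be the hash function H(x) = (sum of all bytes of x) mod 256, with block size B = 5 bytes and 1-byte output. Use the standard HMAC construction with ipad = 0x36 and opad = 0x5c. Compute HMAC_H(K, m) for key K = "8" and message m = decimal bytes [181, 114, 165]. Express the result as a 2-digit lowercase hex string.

Key "8" = 38 is 1 byte ≤ B = 5; zero-pad to 5 bytes: K' = 38 00 00 00 00.
K' ⊕ ipad = 0e 36 36 36 36.  K' ⊕ opad = 64 5c 5c 5c 5c.
Inner input = (K'⊕ipad) ∥ m = 0e 36 36 36 36 ∥ b5 72 a5.
Inner hash: sum = 14+54+54+54+54+181+114+165 = 690; mod 256 = 178 → b2.
Outer input = (K'⊕opad) ∥ inner = 64 5c 5c 5c 5c ∥ b2.
Outer hash (tag): sum = 100+92+92+92+92+178 = 646; mod 256 = 134 → 86.

86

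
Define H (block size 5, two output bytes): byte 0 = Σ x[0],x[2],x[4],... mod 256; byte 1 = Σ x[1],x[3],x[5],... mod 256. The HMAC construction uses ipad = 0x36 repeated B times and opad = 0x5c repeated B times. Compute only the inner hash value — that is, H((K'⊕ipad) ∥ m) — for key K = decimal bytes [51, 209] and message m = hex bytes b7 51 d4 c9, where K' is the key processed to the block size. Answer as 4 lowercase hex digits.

8ba8

Key decimal bytes [51, 209] = 33 d1 is 2 bytes ≤ B = 5; zero-pad to 5 bytes: K' = 33 d1 00 00 00.
K' ⊕ ipad = 05 e7 36 36 36.
Inner input = 05 e7 36 36 36 ∥ b7 51 d4 c9.
Inner hash: even-index sum = 395 mod 256 = 139; odd-index sum = 680 mod 256 = 168 → 8b a8.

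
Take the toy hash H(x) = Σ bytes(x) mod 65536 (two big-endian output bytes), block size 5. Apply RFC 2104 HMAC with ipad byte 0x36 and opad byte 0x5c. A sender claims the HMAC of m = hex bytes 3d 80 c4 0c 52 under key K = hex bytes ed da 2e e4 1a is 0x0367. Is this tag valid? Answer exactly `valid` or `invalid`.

Key hex bytes ed da 2e e4 1a is exactly B = 5 bytes: K' = ed da 2e e4 1a.
K' ⊕ ipad = db ec 18 d2 2c; K' ⊕ opad = b1 86 72 b8 46.
Inner hash: sum = 219+236+24+210+44+61+128+196+12+82 = 1212 → 04 bc.
Outer hash (recomputed tag): sum = 177+134+114+184+70+4+188 = 871 → 03 67.
Recomputed tag = 0367; claimed = 0367 → match.

valid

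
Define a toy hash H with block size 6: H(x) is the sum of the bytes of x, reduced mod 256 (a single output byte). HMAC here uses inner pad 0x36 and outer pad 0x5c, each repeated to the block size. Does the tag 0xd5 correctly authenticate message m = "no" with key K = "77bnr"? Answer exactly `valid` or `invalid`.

Key "77bnr" = 37 37 62 6e 72 is 5 bytes ≤ B = 6; zero-pad to 6 bytes: K' = 37 37 62 6e 72 00.
K' ⊕ ipad = 01 01 54 58 44 36; K' ⊕ opad = 6b 6b 3e 32 2e 5c.
Inner hash: sum = 1+1+84+88+68+54+110+111 = 517; mod 256 = 5 → 05.
Outer hash (recomputed tag): sum = 107+107+62+50+46+92+5 = 469; mod 256 = 213 → d5.
Recomputed tag = d5; claimed = d5 → match.

valid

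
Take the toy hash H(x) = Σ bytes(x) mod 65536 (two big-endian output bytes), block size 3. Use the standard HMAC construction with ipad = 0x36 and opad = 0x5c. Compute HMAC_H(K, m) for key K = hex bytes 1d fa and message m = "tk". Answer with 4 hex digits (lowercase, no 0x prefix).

0151

Key hex bytes 1d fa is 2 bytes ≤ B = 3; zero-pad to 3 bytes: K' = 1d fa 00.
K' ⊕ ipad = 2b cc 36.  K' ⊕ opad = 41 a6 5c.
Inner input = (K'⊕ipad) ∥ m = 2b cc 36 ∥ 74 6b.
Inner hash: sum = 43+204+54+116+107 = 524 → 02 0c.
Outer input = (K'⊕opad) ∥ inner = 41 a6 5c ∥ 02 0c.
Outer hash (tag): sum = 65+166+92+2+12 = 337 → 01 51.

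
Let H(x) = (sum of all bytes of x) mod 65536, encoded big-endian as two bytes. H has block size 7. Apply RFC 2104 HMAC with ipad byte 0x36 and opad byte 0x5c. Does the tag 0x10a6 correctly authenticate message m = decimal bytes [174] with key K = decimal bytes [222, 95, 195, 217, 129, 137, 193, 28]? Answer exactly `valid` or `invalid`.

Key decimal bytes [222, 95, 195, 217, 129, 137, 193, 28] = de 5f c3 d9 81 89 c1 1c is 8 bytes > B = 7, so hash it first: H(key) = 04 c0, then zero-pad to 7 bytes: K' = 04 c0 00 00 00 00 00.
K' ⊕ ipad = 32 f6 36 36 36 36 36; K' ⊕ opad = 58 9c 5c 5c 5c 5c 5c.
Inner hash: sum = 50+246+54+54+54+54+54+174 = 740 → 02 e4.
Outer hash (recomputed tag): sum = 88+156+92+92+92+92+92+2+228 = 934 → 03 a6.
Recomputed tag = 03a6; claimed = 10a6 → mismatch.

invalid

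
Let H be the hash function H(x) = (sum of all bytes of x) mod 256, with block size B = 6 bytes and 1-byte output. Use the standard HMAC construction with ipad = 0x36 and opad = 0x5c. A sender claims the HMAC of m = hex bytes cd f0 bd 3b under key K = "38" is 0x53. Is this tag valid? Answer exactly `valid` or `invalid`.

invalid

Key "38" = 33 38 is 2 bytes ≤ B = 6; zero-pad to 6 bytes: K' = 33 38 00 00 00 00.
K' ⊕ ipad = 05 0e 36 36 36 36; K' ⊕ opad = 6f 64 5c 5c 5c 5c.
Inner hash: sum = 5+14+54+54+54+54+205+240+189+59 = 928; mod 256 = 160 → a0.
Outer hash (recomputed tag): sum = 111+100+92+92+92+92+160 = 739; mod 256 = 227 → e3.
Recomputed tag = e3; claimed = 53 → mismatch.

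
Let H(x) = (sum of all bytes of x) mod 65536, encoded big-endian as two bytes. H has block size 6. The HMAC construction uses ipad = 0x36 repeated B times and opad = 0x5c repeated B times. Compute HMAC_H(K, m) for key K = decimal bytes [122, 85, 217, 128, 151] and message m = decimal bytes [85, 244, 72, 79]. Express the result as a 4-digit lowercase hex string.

02c7

Key decimal bytes [122, 85, 217, 128, 151] = 7a 55 d9 80 97 is 5 bytes ≤ B = 6; zero-pad to 6 bytes: K' = 7a 55 d9 80 97 00.
K' ⊕ ipad = 4c 63 ef b6 a1 36.  K' ⊕ opad = 26 09 85 dc cb 5c.
Inner input = (K'⊕ipad) ∥ m = 4c 63 ef b6 a1 36 ∥ 55 f4 48 4f.
Inner hash: sum = 76+99+239+182+161+54+85+244+72+79 = 1291 → 05 0b.
Outer input = (K'⊕opad) ∥ inner = 26 09 85 dc cb 5c ∥ 05 0b.
Outer hash (tag): sum = 38+9+133+220+203+92+5+11 = 711 → 02 c7.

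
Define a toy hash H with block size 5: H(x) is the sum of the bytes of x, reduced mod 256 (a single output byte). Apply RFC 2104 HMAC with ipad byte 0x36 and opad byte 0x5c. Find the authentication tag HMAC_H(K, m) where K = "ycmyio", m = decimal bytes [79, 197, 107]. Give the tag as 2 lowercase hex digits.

39

Key "ycmyio" = 79 63 6d 79 69 6f is 6 bytes > B = 5, so hash it first: H(key) = 9a, then zero-pad to 5 bytes: K' = 9a 00 00 00 00.
K' ⊕ ipad = ac 36 36 36 36.  K' ⊕ opad = c6 5c 5c 5c 5c.
Inner input = (K'⊕ipad) ∥ m = ac 36 36 36 36 ∥ 4f c5 6b.
Inner hash: sum = 172+54+54+54+54+79+197+107 = 771; mod 256 = 3 → 03.
Outer input = (K'⊕opad) ∥ inner = c6 5c 5c 5c 5c ∥ 03.
Outer hash (tag): sum = 198+92+92+92+92+3 = 569; mod 256 = 57 → 39.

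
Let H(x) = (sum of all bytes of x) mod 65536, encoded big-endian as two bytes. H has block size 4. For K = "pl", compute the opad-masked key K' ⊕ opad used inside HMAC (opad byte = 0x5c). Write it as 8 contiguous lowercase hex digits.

2c305c5c

Key "pl" = 70 6c is 2 bytes ≤ B = 4; zero-pad to 4 bytes: K' = 70 6c 00 00.
XOR each byte with 0x5c: 70⊕5c=2c, 6c⊕5c=30, 00⊕5c=5c, 00⊕5c=5c.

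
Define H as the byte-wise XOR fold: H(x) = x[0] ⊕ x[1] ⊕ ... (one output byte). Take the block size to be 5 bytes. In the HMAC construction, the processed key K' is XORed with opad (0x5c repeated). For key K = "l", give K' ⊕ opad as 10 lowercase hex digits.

305c5c5c5c

Key "l" = 6c is 1 byte ≤ B = 5; zero-pad to 5 bytes: K' = 6c 00 00 00 00.
XOR each byte with 0x5c: 6c⊕5c=30, 00⊕5c=5c, 00⊕5c=5c, 00⊕5c=5c, 00⊕5c=5c.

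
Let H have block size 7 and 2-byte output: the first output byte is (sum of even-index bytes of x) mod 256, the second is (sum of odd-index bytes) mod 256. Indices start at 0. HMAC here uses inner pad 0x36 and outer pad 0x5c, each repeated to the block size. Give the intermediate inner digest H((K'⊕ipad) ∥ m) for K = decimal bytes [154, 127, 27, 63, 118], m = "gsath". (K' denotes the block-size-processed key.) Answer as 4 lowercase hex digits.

Key decimal bytes [154, 127, 27, 63, 118] = 9a 7f 1b 3f 76 is 5 bytes ≤ B = 7; zero-pad to 7 bytes: K' = 9a 7f 1b 3f 76 00 00.
K' ⊕ ipad = ac 49 2d 09 40 36 36.
Inner input = ac 49 2d 09 40 36 36 ∥ 67 73 61 74 68.
Inner hash: even-index sum = 566 mod 256 = 54; odd-index sum = 440 mod 256 = 184 → 36 b8.

36b8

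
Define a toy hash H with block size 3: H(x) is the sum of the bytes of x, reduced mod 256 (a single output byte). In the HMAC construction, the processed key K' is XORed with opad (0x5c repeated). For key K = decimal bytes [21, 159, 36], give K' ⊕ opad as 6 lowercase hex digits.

Key decimal bytes [21, 159, 36] = 15 9f 24 is exactly B = 3 bytes: K' = 15 9f 24.
XOR each byte with 0x5c: 15⊕5c=49, 9f⊕5c=c3, 24⊕5c=78.

49c378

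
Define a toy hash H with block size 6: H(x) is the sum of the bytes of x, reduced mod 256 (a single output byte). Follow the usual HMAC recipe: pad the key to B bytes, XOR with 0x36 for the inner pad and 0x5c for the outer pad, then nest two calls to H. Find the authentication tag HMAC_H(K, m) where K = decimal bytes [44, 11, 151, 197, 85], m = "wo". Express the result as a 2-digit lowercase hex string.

fa

Key decimal bytes [44, 11, 151, 197, 85] = 2c 0b 97 c5 55 is 5 bytes ≤ B = 6; zero-pad to 6 bytes: K' = 2c 0b 97 c5 55 00.
K' ⊕ ipad = 1a 3d a1 f3 63 36.  K' ⊕ opad = 70 57 cb 99 09 5c.
Inner input = (K'⊕ipad) ∥ m = 1a 3d a1 f3 63 36 ∥ 77 6f.
Inner hash: sum = 26+61+161+243+99+54+119+111 = 874; mod 256 = 106 → 6a.
Outer input = (K'⊕opad) ∥ inner = 70 57 cb 99 09 5c ∥ 6a.
Outer hash (tag): sum = 112+87+203+153+9+92+106 = 762; mod 256 = 250 → fa.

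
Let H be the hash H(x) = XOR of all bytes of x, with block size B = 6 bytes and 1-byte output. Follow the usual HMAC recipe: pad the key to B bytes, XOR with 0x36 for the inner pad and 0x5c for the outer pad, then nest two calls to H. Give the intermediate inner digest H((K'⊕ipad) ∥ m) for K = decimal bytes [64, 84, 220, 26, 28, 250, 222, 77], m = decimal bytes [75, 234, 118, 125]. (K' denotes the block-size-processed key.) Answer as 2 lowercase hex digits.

0d

Key decimal bytes [64, 84, 220, 26, 28, 250, 222, 77] = 40 54 dc 1a 1c fa de 4d is 8 bytes > B = 6, so hash it first: H(key) = a7, then zero-pad to 6 bytes: K' = a7 00 00 00 00 00.
K' ⊕ ipad = 91 36 36 36 36 36.
Inner input = 91 36 36 36 36 36 ∥ 4b ea 76 7d.
Inner hash: XOR 91⊕36⊕36⊕36⊕36⊕36⊕4b⊕ea⊕76⊕7d = 0d.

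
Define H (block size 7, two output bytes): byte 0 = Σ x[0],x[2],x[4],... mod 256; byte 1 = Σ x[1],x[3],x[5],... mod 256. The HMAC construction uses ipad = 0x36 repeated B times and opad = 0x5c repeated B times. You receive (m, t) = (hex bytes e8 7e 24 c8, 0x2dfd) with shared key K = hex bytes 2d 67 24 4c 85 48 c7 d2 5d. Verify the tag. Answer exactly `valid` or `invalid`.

valid

Key hex bytes 2d 67 24 4c 85 48 c7 d2 5d is 9 bytes > B = 7, so hash it first: H(key) = fa cd, then zero-pad to 7 bytes: K' = fa cd 00 00 00 00 00.
K' ⊕ ipad = cc fb 36 36 36 36 36; K' ⊕ opad = a6 91 5c 5c 5c 5c 5c.
Inner hash: even-index sum = 692 mod 256 = 180; odd-index sum = 627 mod 256 = 115 → b4 73.
Outer hash (recomputed tag): even-index sum = 557 mod 256 = 45; odd-index sum = 509 mod 256 = 253 → 2d fd.
Recomputed tag = 2dfd; claimed = 2dfd → match.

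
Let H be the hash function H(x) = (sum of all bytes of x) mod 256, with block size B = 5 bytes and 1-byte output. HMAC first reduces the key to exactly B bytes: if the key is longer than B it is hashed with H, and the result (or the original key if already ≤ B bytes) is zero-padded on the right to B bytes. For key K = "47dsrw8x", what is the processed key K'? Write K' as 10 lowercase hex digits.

|K| = 8 > B = 5, so first hash the key.
H(K): sum = 52+55+100+115+114+119+56+120 = 731; mod 256 = 219 → db.
Zero-pad H(K) = db to 5 bytes: K' = db 00 00 00 00.

db00000000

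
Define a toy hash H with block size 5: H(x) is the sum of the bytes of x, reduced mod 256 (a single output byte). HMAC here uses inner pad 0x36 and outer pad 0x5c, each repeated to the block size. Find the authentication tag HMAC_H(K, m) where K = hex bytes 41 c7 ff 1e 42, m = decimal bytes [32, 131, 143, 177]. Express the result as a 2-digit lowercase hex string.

6b

Key hex bytes 41 c7 ff 1e 42 is exactly B = 5 bytes: K' = 41 c7 ff 1e 42.
K' ⊕ ipad = 77 f1 c9 28 74.  K' ⊕ opad = 1d 9b a3 42 1e.
Inner input = (K'⊕ipad) ∥ m = 77 f1 c9 28 74 ∥ 20 83 8f b1.
Inner hash: sum = 119+241+201+40+116+32+131+143+177 = 1200; mod 256 = 176 → b0.
Outer input = (K'⊕opad) ∥ inner = 1d 9b a3 42 1e ∥ b0.
Outer hash (tag): sum = 29+155+163+66+30+176 = 619; mod 256 = 107 → 6b.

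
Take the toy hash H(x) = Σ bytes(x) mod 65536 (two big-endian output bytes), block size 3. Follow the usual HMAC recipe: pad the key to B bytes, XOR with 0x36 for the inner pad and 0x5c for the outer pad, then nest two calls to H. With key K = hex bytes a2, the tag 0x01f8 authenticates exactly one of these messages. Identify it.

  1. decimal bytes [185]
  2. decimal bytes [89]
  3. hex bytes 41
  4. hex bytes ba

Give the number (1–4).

Key hex bytes a2 is 1 byte ≤ B = 3; zero-pad to 3 bytes: K' = a2 00 00.
K' ⊕ ipad = 94 36 36; K' ⊕ opad = fe 5c 5c.
m1: inner = H(94 36 36 b9) = 01 b9; tag = H(fe 5c 5c 01 b9) = 0270
m2: inner = H(94 36 36 59) = 01 59; tag = H(fe 5c 5c 01 59) = 0210
m3: inner = H(94 36 36 41) = 01 41; tag = H(fe 5c 5c 01 41) = 01f8 ← matches
m4: inner = H(94 36 36 ba) = 01 ba; tag = H(fe 5c 5c 01 ba) = 0271

3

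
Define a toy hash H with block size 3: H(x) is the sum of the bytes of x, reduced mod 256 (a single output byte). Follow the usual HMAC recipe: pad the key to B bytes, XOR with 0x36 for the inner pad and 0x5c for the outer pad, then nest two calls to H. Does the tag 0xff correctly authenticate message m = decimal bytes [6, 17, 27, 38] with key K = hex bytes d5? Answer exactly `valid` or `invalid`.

Key hex bytes d5 is 1 byte ≤ B = 3; zero-pad to 3 bytes: K' = d5 00 00.
K' ⊕ ipad = e3 36 36; K' ⊕ opad = 89 5c 5c.
Inner hash: sum = 227+54+54+6+17+27+38 = 423; mod 256 = 167 → a7.
Outer hash (recomputed tag): sum = 137+92+92+167 = 488; mod 256 = 232 → e8.
Recomputed tag = e8; claimed = ff → mismatch.

invalid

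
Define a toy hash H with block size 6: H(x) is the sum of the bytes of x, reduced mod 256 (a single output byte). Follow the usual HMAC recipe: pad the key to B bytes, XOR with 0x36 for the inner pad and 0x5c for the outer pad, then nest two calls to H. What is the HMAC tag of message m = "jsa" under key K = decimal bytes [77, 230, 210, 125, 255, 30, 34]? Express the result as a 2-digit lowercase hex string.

Key decimal bytes [77, 230, 210, 125, 255, 30, 34] = 4d e6 d2 7d ff 1e 22 is 7 bytes > B = 6, so hash it first: H(key) = c1, then zero-pad to 6 bytes: K' = c1 00 00 00 00 00.
K' ⊕ ipad = f7 36 36 36 36 36.  K' ⊕ opad = 9d 5c 5c 5c 5c 5c.
Inner input = (K'⊕ipad) ∥ m = f7 36 36 36 36 36 ∥ 6a 73 61.
Inner hash: sum = 247+54+54+54+54+54+106+115+97 = 835; mod 256 = 67 → 43.
Outer input = (K'⊕opad) ∥ inner = 9d 5c 5c 5c 5c 5c ∥ 43.
Outer hash (tag): sum = 157+92+92+92+92+92+67 = 684; mod 256 = 172 → ac.

ac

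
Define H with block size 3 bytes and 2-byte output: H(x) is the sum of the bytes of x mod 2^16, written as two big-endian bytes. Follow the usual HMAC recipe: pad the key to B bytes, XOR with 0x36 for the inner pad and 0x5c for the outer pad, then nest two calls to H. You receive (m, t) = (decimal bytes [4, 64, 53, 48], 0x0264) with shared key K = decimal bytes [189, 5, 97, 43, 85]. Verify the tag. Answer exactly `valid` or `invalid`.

valid

Key decimal bytes [189, 5, 97, 43, 85] = bd 05 61 2b 55 is 5 bytes > B = 3, so hash it first: H(key) = 01 a3, then zero-pad to 3 bytes: K' = 01 a3 00.
K' ⊕ ipad = 37 95 36; K' ⊕ opad = 5d ff 5c.
Inner hash: sum = 55+149+54+4+64+53+48 = 427 → 01 ab.
Outer hash (recomputed tag): sum = 93+255+92+1+171 = 612 → 02 64.
Recomputed tag = 0264; claimed = 0264 → match.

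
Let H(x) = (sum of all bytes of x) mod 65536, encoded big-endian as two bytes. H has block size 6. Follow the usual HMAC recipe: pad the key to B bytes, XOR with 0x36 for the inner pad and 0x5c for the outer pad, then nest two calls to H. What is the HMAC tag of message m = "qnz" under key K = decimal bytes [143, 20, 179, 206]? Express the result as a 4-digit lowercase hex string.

Key decimal bytes [143, 20, 179, 206] = 8f 14 b3 ce is 4 bytes ≤ B = 6; zero-pad to 6 bytes: K' = 8f 14 b3 ce 00 00.
K' ⊕ ipad = b9 22 85 f8 36 36.  K' ⊕ opad = d3 48 ef 92 5c 5c.
Inner input = (K'⊕ipad) ∥ m = b9 22 85 f8 36 36 ∥ 71 6e 7a.
Inner hash: sum = 185+34+133+248+54+54+113+110+122 = 1053 → 04 1d.
Outer input = (K'⊕opad) ∥ inner = d3 48 ef 92 5c 5c ∥ 04 1d.
Outer hash (tag): sum = 211+72+239+146+92+92+4+29 = 885 → 03 75.

0375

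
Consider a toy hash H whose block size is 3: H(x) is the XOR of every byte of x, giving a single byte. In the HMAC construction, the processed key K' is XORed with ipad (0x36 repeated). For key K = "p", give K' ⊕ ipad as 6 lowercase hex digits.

463636

Key "p" = 70 is 1 byte ≤ B = 3; zero-pad to 3 bytes: K' = 70 00 00.
XOR each byte with 0x36: 70⊕36=46, 00⊕36=36, 00⊕36=36.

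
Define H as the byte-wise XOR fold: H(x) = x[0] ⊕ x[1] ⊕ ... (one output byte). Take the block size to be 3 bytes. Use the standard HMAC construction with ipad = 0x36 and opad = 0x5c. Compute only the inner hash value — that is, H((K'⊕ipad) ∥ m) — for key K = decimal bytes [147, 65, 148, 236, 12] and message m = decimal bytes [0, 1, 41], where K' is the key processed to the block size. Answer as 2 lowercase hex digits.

b8

Key decimal bytes [147, 65, 148, 236, 12] = 93 41 94 ec 0c is 5 bytes > B = 3, so hash it first: H(key) = a6, then zero-pad to 3 bytes: K' = a6 00 00.
K' ⊕ ipad = 90 36 36.
Inner input = 90 36 36 ∥ 00 01 29.
Inner hash: XOR 90⊕36⊕36⊕00⊕01⊕29 = b8.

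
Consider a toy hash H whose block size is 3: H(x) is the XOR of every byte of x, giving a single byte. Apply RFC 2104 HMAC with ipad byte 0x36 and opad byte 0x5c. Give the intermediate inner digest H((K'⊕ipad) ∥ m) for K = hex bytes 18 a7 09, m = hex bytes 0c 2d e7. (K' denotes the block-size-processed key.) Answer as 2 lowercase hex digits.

46

Key hex bytes 18 a7 09 is exactly B = 3 bytes: K' = 18 a7 09.
K' ⊕ ipad = 2e 91 3f.
Inner input = 2e 91 3f ∥ 0c 2d e7.
Inner hash: XOR 2e⊕91⊕3f⊕0c⊕2d⊕e7 = 46.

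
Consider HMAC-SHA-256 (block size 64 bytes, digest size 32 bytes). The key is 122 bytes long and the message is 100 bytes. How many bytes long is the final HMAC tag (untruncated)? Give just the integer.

The tag is one SHA-256 digest: 32 bytes.

32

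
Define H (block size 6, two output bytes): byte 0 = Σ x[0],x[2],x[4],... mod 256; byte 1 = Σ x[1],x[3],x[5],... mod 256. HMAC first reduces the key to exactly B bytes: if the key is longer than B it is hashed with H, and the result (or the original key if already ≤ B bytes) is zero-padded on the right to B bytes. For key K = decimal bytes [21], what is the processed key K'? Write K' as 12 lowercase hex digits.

150000000000

Key decimal bytes [21] = 15 is 1 byte ≤ B = 6; zero-pad to 6 bytes: K' = 15 00 00 00 00 00.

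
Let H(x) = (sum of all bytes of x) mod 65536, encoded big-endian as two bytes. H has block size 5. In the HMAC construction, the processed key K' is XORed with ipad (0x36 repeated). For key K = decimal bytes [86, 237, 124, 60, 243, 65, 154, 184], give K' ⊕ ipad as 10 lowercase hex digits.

32b7363636

Key decimal bytes [86, 237, 124, 60, 243, 65, 154, 184] = 56 ed 7c 3c f3 41 9a b8 is 8 bytes > B = 5, so hash it first: H(key) = 04 81, then zero-pad to 5 bytes: K' = 04 81 00 00 00.
XOR each byte with 0x36: 04⊕36=32, 81⊕36=b7, 00⊕36=36, 00⊕36=36, 00⊕36=36.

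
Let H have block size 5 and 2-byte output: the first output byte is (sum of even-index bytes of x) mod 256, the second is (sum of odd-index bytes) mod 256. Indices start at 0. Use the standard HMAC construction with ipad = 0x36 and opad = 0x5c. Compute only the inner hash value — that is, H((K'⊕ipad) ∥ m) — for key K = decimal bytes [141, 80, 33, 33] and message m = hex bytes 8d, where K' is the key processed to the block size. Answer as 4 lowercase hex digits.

Key decimal bytes [141, 80, 33, 33] = 8d 50 21 21 is 4 bytes ≤ B = 5; zero-pad to 5 bytes: K' = 8d 50 21 21 00.
K' ⊕ ipad = bb 66 17 17 36.
Inner input = bb 66 17 17 36 ∥ 8d.
Inner hash: even-index sum = 264 mod 256 = 8; odd-index sum = 266 mod 256 = 10 → 08 0a.

080a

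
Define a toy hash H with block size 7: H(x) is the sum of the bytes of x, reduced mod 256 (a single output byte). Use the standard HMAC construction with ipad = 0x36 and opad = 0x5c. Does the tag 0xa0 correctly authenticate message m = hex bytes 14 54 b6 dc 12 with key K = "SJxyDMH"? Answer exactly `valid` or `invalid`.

Key "SJxyDMH" = 53 4a 78 79 44 4d 48 is exactly B = 7 bytes: K' = 53 4a 78 79 44 4d 48.
K' ⊕ ipad = 65 7c 4e 4f 72 7b 7e; K' ⊕ opad = 0f 16 24 25 18 11 14.
Inner hash: sum = 101+124+78+79+114+123+126+20+84+182+220+18 = 1269; mod 256 = 245 → f5.
Outer hash (recomputed tag): sum = 15+22+36+37+24+17+20+245 = 416; mod 256 = 160 → a0.
Recomputed tag = a0; claimed = a0 → match.

valid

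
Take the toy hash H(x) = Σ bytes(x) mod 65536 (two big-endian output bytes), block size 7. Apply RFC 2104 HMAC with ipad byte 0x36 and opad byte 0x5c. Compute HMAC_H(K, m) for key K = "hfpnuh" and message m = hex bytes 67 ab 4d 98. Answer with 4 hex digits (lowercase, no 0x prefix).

Key "hfpnuh" = 68 66 70 6e 75 68 is 6 bytes ≤ B = 7; zero-pad to 7 bytes: K' = 68 66 70 6e 75 68 00.
K' ⊕ ipad = 5e 50 46 58 43 5e 36.  K' ⊕ opad = 34 3a 2c 32 29 34 5c.
Inner input = (K'⊕ipad) ∥ m = 5e 50 46 58 43 5e 36 ∥ 67 ab 4d 98.
Inner hash: sum = 94+80+70+88+67+94+54+103+171+77+152 = 1050 → 04 1a.
Outer input = (K'⊕opad) ∥ inner = 34 3a 2c 32 29 34 5c ∥ 04 1a.
Outer hash (tag): sum = 52+58+44+50+41+52+92+4+26 = 419 → 01 a3.

01a3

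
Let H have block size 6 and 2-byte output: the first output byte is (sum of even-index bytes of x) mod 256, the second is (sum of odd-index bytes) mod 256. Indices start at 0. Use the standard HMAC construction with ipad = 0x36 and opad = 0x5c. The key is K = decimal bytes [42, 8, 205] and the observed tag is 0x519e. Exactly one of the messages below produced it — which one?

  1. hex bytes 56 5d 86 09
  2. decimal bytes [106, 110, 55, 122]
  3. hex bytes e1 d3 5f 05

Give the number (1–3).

2

Key decimal bytes [42, 8, 205] = 2a 08 cd is 3 bytes ≤ B = 6; zero-pad to 6 bytes: K' = 2a 08 cd 00 00 00.
K' ⊕ ipad = 1c 3e fb 36 36 36; K' ⊕ opad = 76 54 91 5c 5c 5c.
m1: inner = H(1c 3e fb 36 36 36 56 5d 86 09) = 29 10; tag = H(76 54 91 5c 5c 5c 29 10) = 8c1c
m2: inner = H(1c 3e fb 36 36 36 6a 6e 37 7a) = ee 92; tag = H(76 54 91 5c 5c 5c ee 92) = 519e ← matches
m3: inner = H(1c 3e fb 36 36 36 e1 d3 5f 05) = 8d 82; tag = H(76 54 91 5c 5c 5c 8d 82) = f08e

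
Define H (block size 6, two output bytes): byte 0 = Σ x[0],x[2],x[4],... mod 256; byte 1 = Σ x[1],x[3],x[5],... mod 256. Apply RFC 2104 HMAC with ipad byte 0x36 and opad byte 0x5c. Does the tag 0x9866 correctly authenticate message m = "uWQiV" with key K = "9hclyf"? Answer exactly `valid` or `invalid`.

Key "9hclyf" = 39 68 63 6c 79 66 is exactly B = 6 bytes: K' = 39 68 63 6c 79 66.
K' ⊕ ipad = 0f 5e 55 5a 4f 50; K' ⊕ opad = 65 34 3f 30 25 3a.
Inner hash: even-index sum = 463 mod 256 = 207; odd-index sum = 456 mod 256 = 200 → cf c8.
Outer hash (recomputed tag): even-index sum = 408 mod 256 = 152; odd-index sum = 358 mod 256 = 102 → 98 66.
Recomputed tag = 9866; claimed = 9866 → match.

valid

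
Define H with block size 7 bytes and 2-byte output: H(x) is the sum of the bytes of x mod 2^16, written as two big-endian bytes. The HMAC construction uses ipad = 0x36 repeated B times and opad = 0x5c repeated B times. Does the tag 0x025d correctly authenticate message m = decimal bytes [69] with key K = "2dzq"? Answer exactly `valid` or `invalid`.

Key "2dzq" = 32 64 7a 71 is 4 bytes ≤ B = 7; zero-pad to 7 bytes: K' = 32 64 7a 71 00 00 00.
K' ⊕ ipad = 04 52 4c 47 36 36 36; K' ⊕ opad = 6e 38 26 2d 5c 5c 5c.
Inner hash: sum = 4+82+76+71+54+54+54+69 = 464 → 01 d0.
Outer hash (recomputed tag): sum = 110+56+38+45+92+92+92+1+208 = 734 → 02 de.
Recomputed tag = 02de; claimed = 025d → mismatch.

invalid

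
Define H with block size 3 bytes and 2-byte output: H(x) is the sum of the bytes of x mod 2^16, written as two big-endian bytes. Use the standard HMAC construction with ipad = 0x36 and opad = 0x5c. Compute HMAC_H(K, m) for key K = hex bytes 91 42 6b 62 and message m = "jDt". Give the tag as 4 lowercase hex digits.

Key hex bytes 91 42 6b 62 is 4 bytes > B = 3, so hash it first: H(key) = 01 a0, then zero-pad to 3 bytes: K' = 01 a0 00.
K' ⊕ ipad = 37 96 36.  K' ⊕ opad = 5d fc 5c.
Inner input = (K'⊕ipad) ∥ m = 37 96 36 ∥ 6a 44 74.
Inner hash: sum = 55+150+54+106+68+116 = 549 → 02 25.
Outer input = (K'⊕opad) ∥ inner = 5d fc 5c ∥ 02 25.
Outer hash (tag): sum = 93+252+92+2+37 = 476 → 01 dc.

01dc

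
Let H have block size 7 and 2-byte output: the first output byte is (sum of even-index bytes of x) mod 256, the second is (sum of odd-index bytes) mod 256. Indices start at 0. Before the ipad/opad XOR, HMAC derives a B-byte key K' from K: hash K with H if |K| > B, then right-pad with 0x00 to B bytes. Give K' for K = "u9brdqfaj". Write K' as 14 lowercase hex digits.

|K| = 9 > B = 7, so first hash the key.
H(K): even-index sum = 523 mod 256 = 11; odd-index sum = 381 mod 256 = 125 → 0b 7d.
Zero-pad H(K) = 0b 7d to 7 bytes: K' = 0b 7d 00 00 00 00 00.

0b7d0000000000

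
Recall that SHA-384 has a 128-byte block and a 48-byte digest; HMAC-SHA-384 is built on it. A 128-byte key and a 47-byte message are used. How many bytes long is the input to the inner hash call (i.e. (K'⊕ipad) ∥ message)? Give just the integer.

Key is 128 ≤ 128 bytes, zero-padded: |K'| = 128.
Inner input = (K'⊕ipad) ∥ m → 128 + 47 = 175 bytes.

175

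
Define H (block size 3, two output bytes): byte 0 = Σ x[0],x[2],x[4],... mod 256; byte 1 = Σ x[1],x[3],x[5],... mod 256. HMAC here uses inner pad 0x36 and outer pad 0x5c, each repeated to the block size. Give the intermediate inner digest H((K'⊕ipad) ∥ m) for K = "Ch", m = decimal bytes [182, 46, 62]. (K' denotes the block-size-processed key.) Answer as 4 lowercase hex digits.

d952

Key "Ch" = 43 68 is 2 bytes ≤ B = 3; zero-pad to 3 bytes: K' = 43 68 00.
K' ⊕ ipad = 75 5e 36.
Inner input = 75 5e 36 ∥ b6 2e 3e.
Inner hash: even-index sum = 217 mod 256 = 217; odd-index sum = 338 mod 256 = 82 → d9 52.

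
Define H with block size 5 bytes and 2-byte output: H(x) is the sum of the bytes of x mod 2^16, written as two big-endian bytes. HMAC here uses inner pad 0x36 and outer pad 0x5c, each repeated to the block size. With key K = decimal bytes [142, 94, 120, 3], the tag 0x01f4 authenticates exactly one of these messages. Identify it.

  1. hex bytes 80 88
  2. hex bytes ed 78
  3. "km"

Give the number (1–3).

Key decimal bytes [142, 94, 120, 3] = 8e 5e 78 03 is 4 bytes ≤ B = 5; zero-pad to 5 bytes: K' = 8e 5e 78 03 00.
K' ⊕ ipad = b8 68 4e 35 36; K' ⊕ opad = d2 02 24 5f 5c.
m1: inner = H(b8 68 4e 35 36 80 88) = 02 e1; tag = H(d2 02 24 5f 5c 02 e1) = 0296
m2: inner = H(b8 68 4e 35 36 ed 78) = 03 3e; tag = H(d2 02 24 5f 5c 03 3e) = 01f4 ← matches
m3: inner = H(b8 68 4e 35 36 6b 6d) = 02 b1; tag = H(d2 02 24 5f 5c 02 b1) = 0266

2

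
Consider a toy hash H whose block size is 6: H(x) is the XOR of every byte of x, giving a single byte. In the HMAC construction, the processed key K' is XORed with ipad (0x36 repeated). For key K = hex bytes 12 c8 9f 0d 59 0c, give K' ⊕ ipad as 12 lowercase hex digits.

Key hex bytes 12 c8 9f 0d 59 0c is exactly B = 6 bytes: K' = 12 c8 9f 0d 59 0c.
XOR each byte with 0x36: 12⊕36=24, c8⊕36=fe, 9f⊕36=a9, 0d⊕36=3b, 59⊕36=6f, 0c⊕36=3a.

24fea93b6f3a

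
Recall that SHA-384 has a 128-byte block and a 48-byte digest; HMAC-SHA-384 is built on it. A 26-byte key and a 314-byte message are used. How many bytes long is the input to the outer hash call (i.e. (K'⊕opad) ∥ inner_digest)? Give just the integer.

Key is 26 ≤ 128 bytes, zero-padded: |K'| = 128.
Outer input = (K'⊕opad) ∥ H(inner) → 128 + 48 = 176 bytes.

176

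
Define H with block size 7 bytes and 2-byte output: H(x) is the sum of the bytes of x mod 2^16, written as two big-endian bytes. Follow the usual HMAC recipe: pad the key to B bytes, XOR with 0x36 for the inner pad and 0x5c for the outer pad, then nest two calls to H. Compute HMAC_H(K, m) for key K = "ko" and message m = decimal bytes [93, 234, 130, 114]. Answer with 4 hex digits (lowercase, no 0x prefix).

Key "ko" = 6b 6f is 2 bytes ≤ B = 7; zero-pad to 7 bytes: K' = 6b 6f 00 00 00 00 00.
K' ⊕ ipad = 5d 59 36 36 36 36 36.  K' ⊕ opad = 37 33 5c 5c 5c 5c 5c.
Inner input = (K'⊕ipad) ∥ m = 5d 59 36 36 36 36 36 ∥ 5d ea 82 72.
Inner hash: sum = 93+89+54+54+54+54+54+93+234+130+114 = 1023 → 03 ff.
Outer input = (K'⊕opad) ∥ inner = 37 33 5c 5c 5c 5c 5c ∥ 03 ff.
Outer hash (tag): sum = 55+51+92+92+92+92+92+3+255 = 824 → 03 38.

0338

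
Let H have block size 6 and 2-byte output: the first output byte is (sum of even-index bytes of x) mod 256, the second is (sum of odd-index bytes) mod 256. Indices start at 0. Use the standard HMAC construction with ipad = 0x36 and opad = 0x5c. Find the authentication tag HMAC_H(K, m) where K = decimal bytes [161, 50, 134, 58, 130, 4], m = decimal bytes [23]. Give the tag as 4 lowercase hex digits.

c76e

Key decimal bytes [161, 50, 134, 58, 130, 4] = a1 32 86 3a 82 04 is exactly B = 6 bytes: K' = a1 32 86 3a 82 04.
K' ⊕ ipad = 97 04 b0 0c b4 32.  K' ⊕ opad = fd 6e da 66 de 58.
Inner input = (K'⊕ipad) ∥ m = 97 04 b0 0c b4 32 ∥ 17.
Inner hash: even-index sum = 530 mod 256 = 18; odd-index sum = 66 mod 256 = 66 → 12 42.
Outer input = (K'⊕opad) ∥ inner = fd 6e da 66 de 58 ∥ 12 42.
Outer hash (tag): even-index sum = 711 mod 256 = 199; odd-index sum = 366 mod 256 = 110 → c7 6e.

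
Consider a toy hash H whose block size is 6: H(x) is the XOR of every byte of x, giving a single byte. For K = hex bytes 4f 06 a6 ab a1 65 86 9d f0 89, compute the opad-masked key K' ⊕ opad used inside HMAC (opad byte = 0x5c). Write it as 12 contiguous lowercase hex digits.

be5c5c5c5c5c

Key hex bytes 4f 06 a6 ab a1 65 86 9d f0 89 is 10 bytes > B = 6, so hash it first: H(key) = e2, then zero-pad to 6 bytes: K' = e2 00 00 00 00 00.
XOR each byte with 0x5c: e2⊕5c=be, 00⊕5c=5c, 00⊕5c=5c, 00⊕5c=5c, 00⊕5c=5c, 00⊕5c=5c.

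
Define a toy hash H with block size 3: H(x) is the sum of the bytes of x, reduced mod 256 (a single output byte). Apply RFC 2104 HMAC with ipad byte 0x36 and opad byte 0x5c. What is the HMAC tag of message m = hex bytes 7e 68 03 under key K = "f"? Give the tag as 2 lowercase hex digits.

97

Key "f" = 66 is 1 byte ≤ B = 3; zero-pad to 3 bytes: K' = 66 00 00.
K' ⊕ ipad = 50 36 36.  K' ⊕ opad = 3a 5c 5c.
Inner input = (K'⊕ipad) ∥ m = 50 36 36 ∥ 7e 68 03.
Inner hash: sum = 80+54+54+126+104+3 = 421; mod 256 = 165 → a5.
Outer input = (K'⊕opad) ∥ inner = 3a 5c 5c ∥ a5.
Outer hash (tag): sum = 58+92+92+165 = 407; mod 256 = 151 → 97.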